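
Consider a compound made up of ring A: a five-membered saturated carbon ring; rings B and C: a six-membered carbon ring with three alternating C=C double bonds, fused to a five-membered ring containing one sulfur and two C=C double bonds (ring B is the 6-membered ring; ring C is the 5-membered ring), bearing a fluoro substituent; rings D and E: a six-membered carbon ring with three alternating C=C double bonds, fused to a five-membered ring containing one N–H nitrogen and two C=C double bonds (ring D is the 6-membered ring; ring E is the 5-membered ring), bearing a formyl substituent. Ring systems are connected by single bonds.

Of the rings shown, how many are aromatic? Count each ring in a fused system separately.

Ring A has only sp³ atoms, so it is not fully conjugated — not aromatic (cyclopentane).
Rings B and C form a fused bicyclic system (with one sulfur) with 9 sp² atoms and 10 π electrons from ring double bonds plus a heteroatom lone pair. 10 = 4(2)+2, so the system is aromatic and both rings count as aromatic (benzothiophene).
Rings D and E form a fused bicyclic system (with one N–H) with 9 sp² atoms and 10 π electrons from ring double bonds plus a heteroatom lone pair. 10 = 4(2)+2, so the system is aromatic and both rings count as aromatic (indole).
Aromatic: B, C, D, E. Total: 4.

4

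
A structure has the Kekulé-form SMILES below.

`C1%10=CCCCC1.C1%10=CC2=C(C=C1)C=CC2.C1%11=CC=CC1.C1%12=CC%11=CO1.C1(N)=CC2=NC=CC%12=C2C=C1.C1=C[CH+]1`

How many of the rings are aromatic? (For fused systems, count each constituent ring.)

The SMILES encodes a six-membered carbon ring with one C=C double bond; a six-membered carbon ring with three alternating C=C double bonds, fused to a five-membered carbon ring containing one C=C double bond and one sp³ carbon; a five-membered carbon ring with two conjugated C=C double bonds and one sp³ carbon; a five-membered ring of four carbons and one oxygen, with two C=C double bonds; two fused six-membered rings, each with three alternating double bonds; one ring is all carbon and the other has one ring nitrogen; a three-membered all-carbon ring bearing a positive charge on one carbon, with one C=C double bond.
The 6-membered ring has four sp³ carbons, so it is not fully conjugated — not aromatic (cyclohexene).
The second 6-membered ring has a continuous p-orbital overlap around the ring; 3 ring double bonds give 6 π electrons. 6 = 4(1)+2, so it is aromatic (benzene ring).
The 5-membered ring has one sp³ carbon, so it is not fully conjugated — not aromatic (cyclopentene ring).
The second 5-membered ring has one sp³ carbon, so it is not fully conjugated — not aromatic (cyclopentadiene).
The 5-membered ring with one oxygen has a continuous p-orbital overlap around the ring; 2 ring double bonds (4 π electrons) plus a heteroatom lone pair (2) give 6 π electrons. 6 = 4(1)+2, so it is aromatic (furan).
The fused 6/6-membered bicyclic (with one nitrogen) is a single π system with 10 sp² atoms and 10 π electrons from ring double bonds. 10 = 4(2)+2, so the system is aromatic and both rings count as aromatic (quinoline).
The 3-membered ring has a continuous p-orbital overlap around the ring; 1 ring double bond (2 π electrons) plus the carbocation's empty p orbital (0, but keeps the ring conjugated) give 2 π electrons. That satisfies 4n+2 with n=0, so it is aromatic (cyclopropenyl cation).
5 of the 8 rings are aromatic. Total: 5.

5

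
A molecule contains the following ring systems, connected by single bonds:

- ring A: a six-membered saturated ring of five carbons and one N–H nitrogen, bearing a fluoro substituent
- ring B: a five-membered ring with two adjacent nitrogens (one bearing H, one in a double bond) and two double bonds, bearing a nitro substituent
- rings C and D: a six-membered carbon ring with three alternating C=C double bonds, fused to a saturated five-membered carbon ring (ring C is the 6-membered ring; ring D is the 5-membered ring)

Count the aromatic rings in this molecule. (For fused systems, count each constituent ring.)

2

Ring A has only sp³ atoms, so it is not fully conjugated — not aromatic (piperidine).
Ring B is planar and fully conjugated; 2 ring double bonds (4 π electrons) plus a heteroatom lone pair (2) give 6 π electrons. Since 6 = 4n+2 (n=1), ring B is aromatic (pyrazole).
Ring C is fully conjugated (every ring atom contributes a p orbital); 3 ring double bonds give 6 π electrons. Since 6 = 4n+2 (n=1), ring C is aromatic (benzene ring).
Ring D has three sp³ carbons, so it is not fully conjugated — not aromatic (cyclopentane ring).
Aromatic: B, C. Total: 2.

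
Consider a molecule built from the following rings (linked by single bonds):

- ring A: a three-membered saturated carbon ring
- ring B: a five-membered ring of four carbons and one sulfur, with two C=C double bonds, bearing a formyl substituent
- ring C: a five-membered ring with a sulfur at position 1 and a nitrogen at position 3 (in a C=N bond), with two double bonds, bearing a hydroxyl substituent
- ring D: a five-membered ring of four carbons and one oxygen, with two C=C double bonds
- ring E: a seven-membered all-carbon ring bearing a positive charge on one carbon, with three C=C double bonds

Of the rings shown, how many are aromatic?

Ring A has only sp³ atoms, so it is not fully conjugated — not aromatic (cyclopropane).
Ring B has a continuous p-orbital overlap around the ring; 2 ring double bonds (4 π electrons) plus a heteroatom lone pair (2) give 6 π electrons. Since 6 = 4n+2 (n=1), ring B is aromatic (thiophene).
Ring C is fully conjugated (every ring atom contributes a p orbital); 2 ring double bonds (4 π electrons) plus a heteroatom lone pair (2) give 6 π electrons. Since 6 = 4n+2 (n=1), ring C is aromatic (thiazole).
Ring D is planar and fully conjugated; 2 ring double bonds (4 π electrons) plus a heteroatom lone pair (2) give 6 π electrons. 6 = 4(1)+2, so ring D is aromatic (furan).
Ring E is fully conjugated (every ring atom contributes a p orbital); 3 ring double bonds (6 π electrons) plus the carbocation's empty p orbital (0, but keeps the ring conjugated) give 6 π electrons. Since 6 = 4n+2 (n=1), ring E is aromatic (tropylium cation).
Aromatic: B, C, D, E. Total: 4.

4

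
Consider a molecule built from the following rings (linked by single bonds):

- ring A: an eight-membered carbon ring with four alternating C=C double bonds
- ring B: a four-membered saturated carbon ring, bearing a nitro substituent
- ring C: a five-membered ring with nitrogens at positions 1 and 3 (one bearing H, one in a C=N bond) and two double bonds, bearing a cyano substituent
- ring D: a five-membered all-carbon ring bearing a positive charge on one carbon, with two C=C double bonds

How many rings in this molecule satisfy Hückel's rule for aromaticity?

1

Ring A has only sp² ring atoms; a planar conformation would have a fully conjugated π system of 8 electrons. But 8 = 4(2), which is 4n not 4n+2, so ring A is not aromatic (cyclooctatetraene) — cyclooctatetraene distorts into a non-planar tub to avoid antiaromaticity.
Ring B has only sp³ atoms, so it is not fully conjugated — not aromatic (cyclobutane).
Ring C is fully conjugated (every ring atom contributes a p orbital); 2 ring double bonds (4 π electrons) plus a heteroatom lone pair (2) give 6 π electrons. 6 = 4(1)+2, so ring C is aromatic (imidazole).
Ring D has only sp² ring atoms; a planar conformation would have a fully conjugated π system of 4 electrons. But 4 = 4(1), which is 4n not 4n+2, so ring D is not aromatic (cyclopentadienyl cation).
Aromatic: C. Total: 1.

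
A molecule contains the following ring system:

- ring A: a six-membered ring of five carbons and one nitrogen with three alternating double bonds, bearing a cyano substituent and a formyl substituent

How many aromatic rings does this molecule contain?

Ring A has a continuous p-orbital overlap around the ring; 3 ring double bonds give 6 π electrons. Since 6 = 4n+2 (n=1), ring A is aromatic (pyridine).

1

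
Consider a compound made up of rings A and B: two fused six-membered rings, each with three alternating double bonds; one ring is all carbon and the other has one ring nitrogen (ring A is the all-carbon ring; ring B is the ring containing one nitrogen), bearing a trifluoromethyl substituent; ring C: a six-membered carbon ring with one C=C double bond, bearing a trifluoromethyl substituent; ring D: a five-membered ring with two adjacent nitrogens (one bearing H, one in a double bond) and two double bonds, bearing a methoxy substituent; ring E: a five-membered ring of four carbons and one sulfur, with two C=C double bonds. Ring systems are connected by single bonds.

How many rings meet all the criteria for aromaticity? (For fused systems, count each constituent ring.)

4

Rings A and B form a fused bicyclic system (with one nitrogen) with 10 sp² atoms and 10 π electrons from ring double bonds. 10 = 4(2)+2, so the system is aromatic and both rings count as aromatic (quinoline).
Ring C has four sp³ carbons, so it is not fully conjugated — not aromatic (cyclohexene).
Ring D is fully conjugated (every ring atom contributes a p orbital); 2 ring double bonds (4 π electrons) plus a heteroatom lone pair (2) give 6 π electrons. That satisfies 4n+2 with n=1, so ring D is aromatic (pyrazole).
Ring E is planar and fully conjugated; 2 ring double bonds (4 π electrons) plus a heteroatom lone pair (2) give 6 π electrons. 6 = 4(1)+2, so ring E is aromatic (thiophene).
Aromatic: A, B, D, E. Total: 4.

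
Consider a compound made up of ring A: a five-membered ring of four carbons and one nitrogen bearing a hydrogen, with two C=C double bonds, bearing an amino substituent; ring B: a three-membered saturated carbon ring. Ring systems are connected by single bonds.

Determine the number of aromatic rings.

1

Ring A has a continuous p-orbital overlap around the ring; 2 ring double bonds (4 π electrons) plus a heteroatom lone pair (2) give 6 π electrons. 6 = 4(1)+2, so ring A is aromatic (pyrrole).
Ring B has only sp³ atoms, so it is not fully conjugated — not aromatic (cyclopropane).
Aromatic: A. Total: 1.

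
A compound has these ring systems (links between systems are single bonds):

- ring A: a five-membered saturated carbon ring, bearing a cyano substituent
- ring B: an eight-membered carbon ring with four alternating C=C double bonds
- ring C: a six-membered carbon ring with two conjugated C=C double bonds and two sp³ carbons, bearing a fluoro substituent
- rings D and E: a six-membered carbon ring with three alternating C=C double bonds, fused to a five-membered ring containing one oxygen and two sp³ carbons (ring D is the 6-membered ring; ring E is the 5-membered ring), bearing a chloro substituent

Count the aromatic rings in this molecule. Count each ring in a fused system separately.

1

Ring A has only sp³ atoms, so it is not fully conjugated — not aromatic (cyclopentane).
Ring B has only sp² ring atoms; a planar conformation would have a fully conjugated π system of 8 electrons. But 8 = 4(2), which is 4n not 4n+2, so ring B is not aromatic (cyclooctatetraene) — cyclooctatetraene distorts into a non-planar tub to avoid antiaromaticity.
Ring C has two sp³ carbons, so it is not fully conjugated — not aromatic (1,3-cyclohexadiene).
Ring D is fully conjugated (every ring atom contributes a p orbital); 3 ring double bonds give 6 π electrons. 6 = 4(1)+2, so ring D is aromatic (benzene ring).
Ring E has two sp³ carbons, so it is not fully conjugated — not aromatic (oxolane ring).
Aromatic: D. Total: 1.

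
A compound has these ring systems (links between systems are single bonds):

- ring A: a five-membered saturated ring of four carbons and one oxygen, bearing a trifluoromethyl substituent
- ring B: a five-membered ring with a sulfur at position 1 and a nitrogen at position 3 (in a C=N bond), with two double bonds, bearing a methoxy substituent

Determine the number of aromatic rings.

1

Ring A has only sp³ atoms, so it is not fully conjugated — not aromatic (tetrahydrofuran).
Ring B is planar and fully conjugated; 2 ring double bonds (4 π electrons) plus a heteroatom lone pair (2) give 6 π electrons. 6 = 4(1)+2, so ring B is aromatic (thiazole).
Aromatic: B. Total: 1.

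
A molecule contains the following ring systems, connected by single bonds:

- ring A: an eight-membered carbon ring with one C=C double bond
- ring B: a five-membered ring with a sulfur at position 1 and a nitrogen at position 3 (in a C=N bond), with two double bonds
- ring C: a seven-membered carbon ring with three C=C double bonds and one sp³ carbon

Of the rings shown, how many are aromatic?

Ring A has six sp³ carbons, so it is not fully conjugated — not aromatic (cyclooctene).
Ring B is fully conjugated (every ring atom contributes a p orbital); 2 ring double bonds (4 π electrons) plus a heteroatom lone pair (2) give 6 π electrons. 6 = 4(1)+2, so ring B is aromatic (thiazole).
Ring C has one sp³ carbon, so it is not fully conjugated — not aromatic (cycloheptatriene).
Aromatic: B. Total: 1.

1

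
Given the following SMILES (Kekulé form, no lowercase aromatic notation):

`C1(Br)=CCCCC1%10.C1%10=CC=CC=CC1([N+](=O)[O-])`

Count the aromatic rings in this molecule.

0

The SMILES encodes a six-membered carbon ring with one C=C double bond; a seven-membered carbon ring with three C=C double bonds and one sp³ carbon.
The 6-membered ring has four sp³ carbons, so it is not fully conjugated — not aromatic (cyclohexene).
The 7-membered ring has one sp³ carbon, so it is not fully conjugated — not aromatic (cycloheptatriene).
None of the rings are aromatic. Total: 0.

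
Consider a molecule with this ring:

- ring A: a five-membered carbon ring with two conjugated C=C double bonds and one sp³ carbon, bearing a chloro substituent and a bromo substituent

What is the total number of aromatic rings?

Ring A has one sp³ carbon, so it is not fully conjugated — not aromatic (cyclopentadiene).

0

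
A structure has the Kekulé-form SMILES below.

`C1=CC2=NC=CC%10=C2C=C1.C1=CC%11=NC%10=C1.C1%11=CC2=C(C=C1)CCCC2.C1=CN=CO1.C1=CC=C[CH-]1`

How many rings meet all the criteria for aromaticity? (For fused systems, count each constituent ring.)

The SMILES encodes two fused six-membered rings, each with three alternating double bonds; one ring is all carbon and the other has one ring nitrogen; a six-membered ring of five carbons and one nitrogen with three alternating double bonds; a six-membered carbon ring with three alternating C=C double bonds, fused to a saturated six-membered carbon ring; a five-membered ring with an oxygen at position 1 and a nitrogen at position 3 (in a C=N bond), with two double bonds; a five-membered all-carbon ring bearing a negative charge on one carbon, with two C=C double bonds.
The fused 6/6-membered bicyclic (with one nitrogen) is a single π system with 10 sp² atoms and 10 π electrons from ring double bonds. 10 = 4(2)+2, so the system is aromatic and both rings count as aromatic (quinoline).
The 6-membered ring with one nitrogen is planar and fully conjugated; 3 ring double bonds give 6 π electrons. Since 6 = 4n+2 (n=1), it is aromatic (pyridine).
The 6-membered ring has a continuous p-orbital overlap around the ring; 3 ring double bonds give 6 π electrons. That satisfies 4n+2 with n=1, so it is aromatic (benzene ring).
The second 6-membered ring has four sp³ carbons, so it is not fully conjugated — not aromatic (cyclohexane ring).
The 5-membered ring with one oxygen and one =N– is fully conjugated (every ring atom contributes a p orbital); 2 ring double bonds (4 π electrons) plus a heteroatom lone pair (2) give 6 π electrons. 6 = 4(1)+2, so it is aromatic (oxazole).
The 5-membered ring has a continuous p-orbital overlap around the ring; 2 ring double bonds (4 π electrons) plus the carbanion lone pair (2) give 6 π electrons. Since 6 = 4n+2 (n=1), it is aromatic (cyclopentadienyl anion).
6 of the 7 rings are aromatic. Total: 6.

6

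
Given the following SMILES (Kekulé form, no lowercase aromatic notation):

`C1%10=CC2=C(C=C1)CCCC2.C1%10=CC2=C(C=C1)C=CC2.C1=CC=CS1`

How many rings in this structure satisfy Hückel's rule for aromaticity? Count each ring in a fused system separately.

3

The SMILES encodes a six-membered carbon ring with three alternating C=C double bonds, fused to a saturated six-membered carbon ring; a six-membered carbon ring with three alternating C=C double bonds, fused to a five-membered carbon ring containing one C=C double bond and one sp³ carbon; a five-membered ring of four carbons and one sulfur, with two C=C double bonds.
The 6-membered ring has a continuous p-orbital overlap around the ring; 3 ring double bonds give 6 π electrons. 6 = 4(1)+2, so it is aromatic (benzene ring).
The second 6-membered ring has four sp³ carbons, so it is not fully conjugated — not aromatic (cyclohexane ring).
The third 6-membered ring is fully conjugated (every ring atom contributes a p orbital); 3 ring double bonds give 6 π electrons. That satisfies 4n+2 with n=1, so it is aromatic (benzene ring).
The 5-membered ring has one sp³ carbon, so it is not fully conjugated — not aromatic (cyclopentene ring).
The 5-membered ring with one sulfur is fully conjugated (every ring atom contributes a p orbital); 2 ring double bonds (4 π electrons) plus a heteroatom lone pair (2) give 6 π electrons. Since 6 = 4n+2 (n=1), it is aromatic (thiophene).
3 of the 5 rings are aromatic. Total: 3.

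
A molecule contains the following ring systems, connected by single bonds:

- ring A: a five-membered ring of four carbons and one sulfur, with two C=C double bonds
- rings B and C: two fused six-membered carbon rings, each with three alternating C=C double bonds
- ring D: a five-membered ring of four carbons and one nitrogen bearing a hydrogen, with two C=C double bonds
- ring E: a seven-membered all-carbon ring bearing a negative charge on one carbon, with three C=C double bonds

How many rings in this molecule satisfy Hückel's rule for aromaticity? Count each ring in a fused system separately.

4

Ring A is planar and fully conjugated; 2 ring double bonds (4 π electrons) plus a heteroatom lone pair (2) give 6 π electrons. 6 = 4(1)+2, so ring A is aromatic (thiophene).
Rings B and C form a fused bicyclic system with 10 sp² atoms and 10 π electrons from ring double bonds. 10 = 4(2)+2, so the system is aromatic and both rings count as aromatic (naphthalene).
Ring D has a continuous p-orbital overlap around the ring; 2 ring double bonds (4 π electrons) plus a heteroatom lone pair (2) give 6 π electrons. Since 6 = 4n+2 (n=1), ring D is aromatic (pyrrole).
Ring E has only sp² ring atoms; a planar conformation would have a fully conjugated π system of 8 electrons. But 8 = 4(2), which is 4n not 4n+2, so ring E is not aromatic (cycloheptatrienyl anion).
Aromatic: A, B, C, D. Total: 4.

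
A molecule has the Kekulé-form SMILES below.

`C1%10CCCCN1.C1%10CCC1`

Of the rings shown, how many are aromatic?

The SMILES encodes a six-membered saturated ring of five carbons and one N–H nitrogen; a four-membered saturated carbon ring.
The 6-membered ring with one N–H has only sp³ atoms, so it is not fully conjugated — not aromatic (piperidine).
The 4-membered ring has only sp³ atoms, so it is not fully conjugated — not aromatic (cyclobutane).
None of the rings are aromatic. Total: 0.

0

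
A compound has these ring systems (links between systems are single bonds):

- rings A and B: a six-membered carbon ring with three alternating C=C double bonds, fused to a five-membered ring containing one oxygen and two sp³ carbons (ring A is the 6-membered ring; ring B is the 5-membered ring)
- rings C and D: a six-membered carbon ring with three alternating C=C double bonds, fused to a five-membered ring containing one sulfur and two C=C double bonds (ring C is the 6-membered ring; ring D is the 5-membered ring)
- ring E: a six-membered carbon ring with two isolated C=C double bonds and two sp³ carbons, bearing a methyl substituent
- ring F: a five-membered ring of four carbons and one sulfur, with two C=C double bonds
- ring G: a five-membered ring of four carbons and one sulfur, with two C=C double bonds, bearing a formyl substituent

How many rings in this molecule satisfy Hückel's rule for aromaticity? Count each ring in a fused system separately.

5

Ring A is fully conjugated (every ring atom contributes a p orbital); 3 ring double bonds give 6 π electrons. That satisfies 4n+2 with n=1, so ring A is aromatic (benzene ring).
Ring B has two sp³ carbons, so it is not fully conjugated — not aromatic (oxolane ring).
Rings C and D form a fused bicyclic system (with one sulfur) with 9 sp² atoms and 10 π electrons from ring double bonds plus a heteroatom lone pair. 10 = 4(2)+2, so the system is aromatic and both rings count as aromatic (benzothiophene).
Ring E has two sp³ carbons, so it is not fully conjugated — not aromatic (1,4-cyclohexadiene).
Ring F is fully conjugated (every ring atom contributes a p orbital); 2 ring double bonds (4 π electrons) plus a heteroatom lone pair (2) give 6 π electrons. Since 6 = 4n+2 (n=1), ring F is aromatic (thiophene).
Ring G is planar and fully conjugated; 2 ring double bonds (4 π electrons) plus a heteroatom lone pair (2) give 6 π electrons. 6 = 4(1)+2, so ring G is aromatic (thiophene).
Aromatic: A, C, D, F, G. Total: 5.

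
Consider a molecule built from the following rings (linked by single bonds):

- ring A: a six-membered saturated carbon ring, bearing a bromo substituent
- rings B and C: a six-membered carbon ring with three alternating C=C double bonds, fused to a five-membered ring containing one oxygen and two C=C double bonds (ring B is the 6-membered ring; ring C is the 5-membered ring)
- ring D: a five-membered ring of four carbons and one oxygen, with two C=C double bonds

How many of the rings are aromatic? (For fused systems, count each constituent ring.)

3

Ring A has only sp³ atoms, so it is not fully conjugated — not aromatic (cyclohexane).
Rings B and C form a fused bicyclic system (with one oxygen) with 9 sp² atoms and 10 π electrons from ring double bonds plus a heteroatom lone pair. 10 = 4(2)+2, so the system is aromatic and both rings count as aromatic (benzofuran).
Ring D has a continuous p-orbital overlap around the ring; 2 ring double bonds (4 π electrons) plus a heteroatom lone pair (2) give 6 π electrons. That satisfies 4n+2 with n=1, so ring D is aromatic (furan).
Aromatic: B, C, D. Total: 3.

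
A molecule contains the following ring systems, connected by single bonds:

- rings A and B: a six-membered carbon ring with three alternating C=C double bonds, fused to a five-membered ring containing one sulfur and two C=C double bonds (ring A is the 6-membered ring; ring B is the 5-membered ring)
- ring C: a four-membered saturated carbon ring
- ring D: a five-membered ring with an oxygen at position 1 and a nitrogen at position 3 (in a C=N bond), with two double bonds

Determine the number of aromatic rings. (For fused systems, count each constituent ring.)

3

Rings A and B form a fused bicyclic system (with one sulfur) with 9 sp² atoms and 10 π electrons from ring double bonds plus a heteroatom lone pair. 10 = 4(2)+2, so the system is aromatic and both rings count as aromatic (benzothiophene).
Ring C has only sp³ atoms, so it is not fully conjugated — not aromatic (cyclobutane).
Ring D has a continuous p-orbital overlap around the ring; 2 ring double bonds (4 π electrons) plus a heteroatom lone pair (2) give 6 π electrons. Since 6 = 4n+2 (n=1), ring D is aromatic (oxazole).
Aromatic: A, B, D. Total: 3.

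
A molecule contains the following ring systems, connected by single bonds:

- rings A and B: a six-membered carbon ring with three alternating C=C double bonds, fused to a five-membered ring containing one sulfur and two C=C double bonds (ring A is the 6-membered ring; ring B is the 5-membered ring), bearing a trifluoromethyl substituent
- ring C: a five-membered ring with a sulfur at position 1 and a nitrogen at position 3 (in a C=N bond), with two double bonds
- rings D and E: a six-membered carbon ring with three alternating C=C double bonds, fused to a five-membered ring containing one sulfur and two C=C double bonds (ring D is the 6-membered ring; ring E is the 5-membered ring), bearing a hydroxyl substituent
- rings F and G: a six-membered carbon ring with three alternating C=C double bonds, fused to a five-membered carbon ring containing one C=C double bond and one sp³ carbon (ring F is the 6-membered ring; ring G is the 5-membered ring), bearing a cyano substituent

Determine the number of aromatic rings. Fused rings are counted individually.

Rings A and B form a fused bicyclic system (with one sulfur) with 9 sp² atoms and 10 π electrons from ring double bonds plus a heteroatom lone pair. 10 = 4(2)+2, so the system is aromatic and both rings count as aromatic (benzothiophene).
Ring C has a continuous p-orbital overlap around the ring; 2 ring double bonds (4 π electrons) plus a heteroatom lone pair (2) give 6 π electrons. 6 = 4(1)+2, so ring C is aromatic (thiazole).
Rings D and E form a fused bicyclic system (with one sulfur) with 9 sp² atoms and 10 π electrons from ring double bonds plus a heteroatom lone pair. 10 = 4(2)+2, so the system is aromatic and both rings count as aromatic (benzothiophene).
Ring F is fully conjugated (every ring atom contributes a p orbital); 3 ring double bonds give 6 π electrons. 6 = 4(1)+2, so ring F is aromatic (benzene ring).
Ring G has one sp³ carbon, so it is not fully conjugated — not aromatic (cyclopentene ring).
Aromatic: A, B, C, D, E, F. Total: 6.

6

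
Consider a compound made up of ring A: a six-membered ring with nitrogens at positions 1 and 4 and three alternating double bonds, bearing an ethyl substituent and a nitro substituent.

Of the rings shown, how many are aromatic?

1

Ring A has a continuous p-orbital overlap around the ring; 3 ring double bonds give 6 π electrons. Since 6 = 4n+2 (n=1), ring A is aromatic (pyrazine).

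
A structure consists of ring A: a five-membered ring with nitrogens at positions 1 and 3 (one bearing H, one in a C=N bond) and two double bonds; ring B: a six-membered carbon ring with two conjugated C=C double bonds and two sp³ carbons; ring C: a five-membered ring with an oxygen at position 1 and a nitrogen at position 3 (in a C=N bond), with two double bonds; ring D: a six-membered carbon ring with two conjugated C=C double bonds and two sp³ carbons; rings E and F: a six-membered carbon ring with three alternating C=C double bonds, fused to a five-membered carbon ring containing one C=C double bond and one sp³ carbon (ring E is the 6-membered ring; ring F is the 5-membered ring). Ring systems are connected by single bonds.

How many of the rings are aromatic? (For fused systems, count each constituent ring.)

3

Ring A has a continuous p-orbital overlap around the ring; 2 ring double bonds (4 π electrons) plus a heteroatom lone pair (2) give 6 π electrons. That satisfies 4n+2 with n=1, so ring A is aromatic (imidazole).
Ring B has two sp³ carbons, so it is not fully conjugated — not aromatic (1,3-cyclohexadiene).
Ring C has a continuous p-orbital overlap around the ring; 2 ring double bonds (4 π electrons) plus a heteroatom lone pair (2) give 6 π electrons. That satisfies 4n+2 with n=1, so ring C is aromatic (oxazole).
Ring D has two sp³ carbons, so it is not fully conjugated — not aromatic (1,3-cyclohexadiene).
Ring E is fully conjugated (every ring atom contributes a p orbital); 3 ring double bonds give 6 π electrons. 6 = 4(1)+2, so ring E is aromatic (benzene ring).
Ring F has one sp³ carbon, so it is not fully conjugated — not aromatic (cyclopentene ring).
Aromatic: A, C, E. Total: 3.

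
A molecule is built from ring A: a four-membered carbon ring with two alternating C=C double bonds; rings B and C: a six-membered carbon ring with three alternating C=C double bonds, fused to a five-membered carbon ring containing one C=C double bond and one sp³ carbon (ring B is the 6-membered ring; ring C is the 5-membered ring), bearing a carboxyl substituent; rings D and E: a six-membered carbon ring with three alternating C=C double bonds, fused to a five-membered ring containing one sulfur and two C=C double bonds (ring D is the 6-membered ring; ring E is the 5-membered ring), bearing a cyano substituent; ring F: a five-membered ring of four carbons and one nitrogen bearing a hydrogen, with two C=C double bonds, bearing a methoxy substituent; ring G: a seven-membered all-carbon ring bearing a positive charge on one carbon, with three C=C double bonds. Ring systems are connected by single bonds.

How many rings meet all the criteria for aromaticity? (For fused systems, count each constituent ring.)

Ring A has only sp² ring atoms; a planar conformation would have a fully conjugated π system of 4 electrons. But 4 = 4(1), which is 4n not 4n+2, so ring A is not aromatic (cyclobutadiene) — cyclobutadiene is antiaromatic and distorts to a rectangle.
Ring B is fully conjugated (every ring atom contributes a p orbital); 3 ring double bonds give 6 π electrons. 6 = 4(1)+2, so ring B is aromatic (benzene ring).
Ring C has one sp³ carbon, so it is not fully conjugated — not aromatic (cyclopentene ring).
Rings D and E form a fused bicyclic system (with one sulfur) with 9 sp² atoms and 10 π electrons from ring double bonds plus a heteroatom lone pair. 10 = 4(2)+2, so the system is aromatic and both rings count as aromatic (benzothiophene).
Ring F is planar and fully conjugated; 2 ring double bonds (4 π electrons) plus a heteroatom lone pair (2) give 6 π electrons. That satisfies 4n+2 with n=1, so ring F is aromatic (pyrrole).
Ring G is fully conjugated (every ring atom contributes a p orbital); 3 ring double bonds (6 π electrons) plus the carbocation's empty p orbital (0, but keeps the ring conjugated) give 6 π electrons. 6 = 4(1)+2, so ring G is aromatic (tropylium cation).
Aromatic: B, D, E, F, G. Total: 5.

5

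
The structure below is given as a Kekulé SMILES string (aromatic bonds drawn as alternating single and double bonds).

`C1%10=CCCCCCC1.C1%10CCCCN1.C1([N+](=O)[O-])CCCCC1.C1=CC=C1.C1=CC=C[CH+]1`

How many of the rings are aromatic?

The SMILES encodes an eight-membered carbon ring with one C=C double bond; a six-membered saturated ring of five carbons and one N–H nitrogen; a six-membered saturated carbon ring; a four-membered carbon ring with two alternating C=C double bonds; a five-membered all-carbon ring bearing a positive charge on one carbon, with two C=C double bonds.
The 8-membered ring has six sp³ carbons, so it is not fully conjugated — not aromatic (cyclooctene).
The 6-membered ring with one N–H has only sp³ atoms, so it is not fully conjugated — not aromatic (piperidine).
The 6-membered ring has only sp³ atoms, so it is not fully conjugated — not aromatic (cyclohexane).
The 4-membered ring has only sp² ring atoms; a planar conformation would have a fully conjugated π system of 4 electrons. But 4 = 4(1), which is 4n not 4n+2, so it is not aromatic (cyclobutadiene) — cyclobutadiene is antiaromatic and distorts to a rectangle.
The 5-membered ring has only sp² ring atoms; a planar conformation would have a fully conjugated π system of 4 electrons. But 4 = 4(1), which is 4n not 4n+2, so it is not aromatic (cyclopentadienyl cation).
None of the rings are aromatic. Total: 0.

0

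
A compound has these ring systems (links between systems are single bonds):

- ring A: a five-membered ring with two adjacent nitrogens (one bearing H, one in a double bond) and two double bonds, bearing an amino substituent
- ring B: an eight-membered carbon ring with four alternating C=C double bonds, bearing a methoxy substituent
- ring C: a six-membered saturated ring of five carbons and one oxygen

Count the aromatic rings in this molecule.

Ring A is planar and fully conjugated; 2 ring double bonds (4 π electrons) plus a heteroatom lone pair (2) give 6 π electrons. 6 = 4(1)+2, so ring A is aromatic (pyrazole).
Ring B has only sp² ring atoms; a planar conformation would have a fully conjugated π system of 8 electrons. But 8 = 4(2), which is 4n not 4n+2, so ring B is not aromatic (cyclooctatetraene) — cyclooctatetraene distorts into a non-planar tub to avoid antiaromaticity.
Ring C has only sp³ atoms, so it is not fully conjugated — not aromatic (tetrahydropyran).
Aromatic: A. Total: 1.

1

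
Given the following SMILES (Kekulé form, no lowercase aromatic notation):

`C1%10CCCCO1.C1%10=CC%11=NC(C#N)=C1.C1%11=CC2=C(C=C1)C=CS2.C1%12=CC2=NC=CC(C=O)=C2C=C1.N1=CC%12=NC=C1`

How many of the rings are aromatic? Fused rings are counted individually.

6

The SMILES encodes a six-membered saturated ring of five carbons and one oxygen; a six-membered ring of five carbons and one nitrogen with three alternating double bonds; a six-membered carbon ring with three alternating C=C double bonds, fused to a five-membered ring containing one sulfur and two C=C double bonds; two fused six-membered rings, each with three alternating double bonds; one ring is all carbon and the other has one ring nitrogen; a six-membered ring with nitrogens at positions 1 and 4 and three alternating double bonds.
The 6-membered ring with one oxygen has only sp³ atoms, so it is not fully conjugated — not aromatic (tetrahydropyran).
The 6-membered ring with one nitrogen is planar and fully conjugated; 3 ring double bonds give 6 π electrons. That satisfies 4n+2 with n=1, so it is aromatic (pyridine).
The fused 6/5-membered bicyclic (with one sulfur) is a single π system with 9 sp² atoms and 10 π electrons from ring double bonds plus a heteroatom lone pair. 10 = 4(2)+2, so the system is aromatic and both rings count as aromatic (benzothiophene).
The fused 6/6-membered bicyclic (with one nitrogen) is a single π system with 10 sp² atoms and 10 π electrons from ring double bonds. 10 = 4(2)+2, so the system is aromatic and both rings count as aromatic (quinoline).
The 6-membered ring with two nitrogens (1,4) is fully conjugated (every ring atom contributes a p orbital); 3 ring double bonds give 6 π electrons. 6 = 4(1)+2, so it is aromatic (pyrazine).
6 of the 7 rings are aromatic. Total: 6.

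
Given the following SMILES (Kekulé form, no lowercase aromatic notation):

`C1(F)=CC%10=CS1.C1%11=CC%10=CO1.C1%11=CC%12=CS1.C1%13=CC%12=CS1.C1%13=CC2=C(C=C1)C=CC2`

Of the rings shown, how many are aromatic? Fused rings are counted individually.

The SMILES encodes a five-membered ring of four carbons and one sulfur, with two C=C double bonds; a five-membered ring of four carbons and one oxygen, with two C=C double bonds; a five-membered ring of four carbons and one sulfur, with two C=C double bonds; a five-membered ring of four carbons and one sulfur, with two C=C double bonds; a six-membered carbon ring with three alternating C=C double bonds, fused to a five-membered carbon ring containing one C=C double bond and one sp³ carbon.
The 5-membered ring with one sulfur is fully conjugated (every ring atom contributes a p orbital); 2 ring double bonds (4 π electrons) plus a heteroatom lone pair (2) give 6 π electrons. That satisfies 4n+2 with n=1, so it is aromatic (thiophene).
The 5-membered ring with one oxygen is fully conjugated (every ring atom contributes a p orbital); 2 ring double bonds (4 π electrons) plus a heteroatom lone pair (2) give 6 π electrons. Since 6 = 4n+2 (n=1), it is aromatic (furan).
The second 5-membered ring with one sulfur is planar and fully conjugated; 2 ring double bonds (4 π electrons) plus a heteroatom lone pair (2) give 6 π electrons. 6 = 4(1)+2, so it is aromatic (thiophene).
The third 5-membered ring with one sulfur is planar and fully conjugated; 2 ring double bonds (4 π electrons) plus a heteroatom lone pair (2) give 6 π electrons. That satisfies 4n+2 with n=1, so it is aromatic (thiophene).
The 6-membered ring is fully conjugated (every ring atom contributes a p orbital); 3 ring double bonds give 6 π electrons. 6 = 4(1)+2, so it is aromatic (benzene ring).
The 5-membered ring has one sp³ carbon, so it is not fully conjugated — not aromatic (cyclopentene ring).
5 of the 6 rings are aromatic. Total: 5.

5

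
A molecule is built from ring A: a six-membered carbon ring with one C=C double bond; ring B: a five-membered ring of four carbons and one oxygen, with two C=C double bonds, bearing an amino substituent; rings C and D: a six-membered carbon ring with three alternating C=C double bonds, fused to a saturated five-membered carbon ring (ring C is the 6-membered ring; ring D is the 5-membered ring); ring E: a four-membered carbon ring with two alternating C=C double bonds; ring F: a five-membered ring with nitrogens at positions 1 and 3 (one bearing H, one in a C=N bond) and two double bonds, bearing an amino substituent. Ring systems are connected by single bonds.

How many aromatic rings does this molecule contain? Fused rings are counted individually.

Ring A has four sp³ carbons, so it is not fully conjugated — not aromatic (cyclohexene).
Ring B is planar and fully conjugated; 2 ring double bonds (4 π electrons) plus a heteroatom lone pair (2) give 6 π electrons. Since 6 = 4n+2 (n=1), ring B is aromatic (furan).
Ring C is fully conjugated (every ring atom contributes a p orbital); 3 ring double bonds give 6 π electrons. That satisfies 4n+2 with n=1, so ring C is aromatic (benzene ring).
Ring D has three sp³ carbons, so it is not fully conjugated — not aromatic (cyclopentane ring).
Ring E has only sp² ring atoms; a planar conformation would have a fully conjugated π system of 4 electrons. But 4 = 4(1), which is 4n not 4n+2, so ring E is not aromatic (cyclobutadiene) — cyclobutadiene is antiaromatic and distorts to a rectangle.
Ring F is planar and fully conjugated; 2 ring double bonds (4 π electrons) plus a heteroatom lone pair (2) give 6 π electrons. That satisfies 4n+2 with n=1, so ring F is aromatic (imidazole).
Aromatic: B, C, F. Total: 3.

3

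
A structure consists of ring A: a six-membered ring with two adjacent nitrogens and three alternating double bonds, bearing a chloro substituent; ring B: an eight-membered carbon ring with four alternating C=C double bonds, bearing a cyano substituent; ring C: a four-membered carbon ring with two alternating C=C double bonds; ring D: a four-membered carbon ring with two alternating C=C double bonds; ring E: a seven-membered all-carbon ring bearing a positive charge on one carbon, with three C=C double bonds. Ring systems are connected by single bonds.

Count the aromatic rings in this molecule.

Ring A has a continuous p-orbital overlap around the ring; 3 ring double bonds give 6 π electrons. Since 6 = 4n+2 (n=1), ring A is aromatic (pyridazine).
Ring B has only sp² ring atoms; a planar conformation would have a fully conjugated π system of 8 electrons. But 8 = 4(2), which is 4n not 4n+2, so ring B is not aromatic (cyclooctatetraene) — cyclooctatetraene distorts into a non-planar tub to avoid antiaromaticity.
Ring C has only sp² ring atoms; a planar conformation would have a fully conjugated π system of 4 electrons. But 4 = 4(1), which is 4n not 4n+2, so ring C is not aromatic (cyclobutadiene) — cyclobutadiene is antiaromatic and distorts to a rectangle.
Ring D has only sp² ring atoms; a planar conformation would have a fully conjugated π system of 4 electrons. But 4 = 4(1), which is 4n not 4n+2, so ring D is not aromatic (cyclobutadiene) — cyclobutadiene is antiaromatic and distorts to a rectangle.
Ring E is planar and fully conjugated; 3 ring double bonds (6 π electrons) plus the carbocation's empty p orbital (0, but keeps the ring conjugated) give 6 π electrons. That satisfies 4n+2 with n=1, so ring E is aromatic (tropylium cation).
Aromatic: A, E. Total: 2.

2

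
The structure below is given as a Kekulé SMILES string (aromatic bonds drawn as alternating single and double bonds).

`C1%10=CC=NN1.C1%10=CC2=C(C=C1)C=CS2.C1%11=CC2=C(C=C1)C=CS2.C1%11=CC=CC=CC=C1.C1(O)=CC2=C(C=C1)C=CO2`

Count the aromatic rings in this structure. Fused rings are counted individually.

7

The SMILES encodes a five-membered ring with two adjacent nitrogens (one bearing H, one in a double bond) and two double bonds; a six-membered carbon ring with three alternating C=C double bonds, fused to a five-membered ring containing one sulfur and two C=C double bonds; a six-membered carbon ring with three alternating C=C double bonds, fused to a five-membered ring containing one sulfur and two C=C double bonds; an eight-membered carbon ring with four alternating C=C double bonds; a six-membered carbon ring with three alternating C=C double bonds, fused to a five-membered ring containing one oxygen and two C=C double bonds.
The 5-membered ring with two adjacent nitrogens (one N–H, one =N–) has a continuous p-orbital overlap around the ring; 2 ring double bonds (4 π electrons) plus a heteroatom lone pair (2) give 6 π electrons. 6 = 4(1)+2, so it is aromatic (pyrazole).
The fused 6/5-membered bicyclic (with one sulfur) is a single π system with 9 sp² atoms and 10 π electrons from ring double bonds plus a heteroatom lone pair. 10 = 4(2)+2, so the system is aromatic and both rings count as aromatic (benzothiophene).
The fused 6/5-membered bicyclic (with one sulfur) is a single π system with 9 sp² atoms and 10 π electrons from ring double bonds plus a heteroatom lone pair. 10 = 4(2)+2, so the system is aromatic and both rings count as aromatic (benzothiophene).
The 8-membered ring has only sp² ring atoms; a planar conformation would have a fully conjugated π system of 8 electrons. But 8 = 4(2), which is 4n not 4n+2, so it is not aromatic (cyclooctatetraene) — cyclooctatetraene distorts into a non-planar tub to avoid antiaromaticity.
The fused 6/5-membered bicyclic (with one oxygen) is a single π system with 9 sp² atoms and 10 π electrons from ring double bonds plus a heteroatom lone pair. 10 = 4(2)+2, so the system is aromatic and both rings count as aromatic (benzofuran).
7 of the 8 rings are aromatic. Total: 7.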